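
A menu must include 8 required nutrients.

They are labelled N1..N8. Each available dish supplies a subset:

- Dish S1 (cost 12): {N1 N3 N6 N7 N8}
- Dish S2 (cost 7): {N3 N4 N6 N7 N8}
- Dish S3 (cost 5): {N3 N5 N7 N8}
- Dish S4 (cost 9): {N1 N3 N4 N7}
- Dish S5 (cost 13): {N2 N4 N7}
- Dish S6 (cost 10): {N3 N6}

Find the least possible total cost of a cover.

S1, S3, S5 together cover every nutrient (S1 ∪ S3 ∪ S5 = {N1, N2, N3, N4, N5, N6, N7, N8}); total cost 12 + 5 + 13 = 30.
The greedy pick S3, S2, S4, S5 costs 34; no covering selection beats 30.

30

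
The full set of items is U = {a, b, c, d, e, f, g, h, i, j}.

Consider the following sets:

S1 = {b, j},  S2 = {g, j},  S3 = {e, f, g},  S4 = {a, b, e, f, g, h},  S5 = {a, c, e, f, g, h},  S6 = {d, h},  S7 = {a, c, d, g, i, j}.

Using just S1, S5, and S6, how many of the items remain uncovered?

Union of S1, S5, S6 = {a, b, c, d, e, f, g, h, j}.
Not covered: i — 1 item.

1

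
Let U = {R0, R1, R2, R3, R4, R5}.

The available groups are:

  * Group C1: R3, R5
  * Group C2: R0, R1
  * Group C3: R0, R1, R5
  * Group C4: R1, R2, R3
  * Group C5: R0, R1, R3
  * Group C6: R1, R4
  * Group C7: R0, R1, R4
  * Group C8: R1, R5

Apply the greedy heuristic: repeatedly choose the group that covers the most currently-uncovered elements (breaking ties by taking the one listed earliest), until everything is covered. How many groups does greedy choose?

3

Greedy: pick C3 (covers 3 new) → pick C4 (covers 2 new) → pick C6 (covers 1 new). Total picks: 3.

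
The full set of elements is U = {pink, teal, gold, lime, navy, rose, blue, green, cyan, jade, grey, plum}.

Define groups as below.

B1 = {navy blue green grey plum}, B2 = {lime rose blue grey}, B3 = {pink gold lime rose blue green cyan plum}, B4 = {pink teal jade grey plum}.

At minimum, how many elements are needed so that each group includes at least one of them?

The 2 elements {rose, grey} hit every group.
No single element lies in every group, so at least 2 are needed and 2 is optimal.

2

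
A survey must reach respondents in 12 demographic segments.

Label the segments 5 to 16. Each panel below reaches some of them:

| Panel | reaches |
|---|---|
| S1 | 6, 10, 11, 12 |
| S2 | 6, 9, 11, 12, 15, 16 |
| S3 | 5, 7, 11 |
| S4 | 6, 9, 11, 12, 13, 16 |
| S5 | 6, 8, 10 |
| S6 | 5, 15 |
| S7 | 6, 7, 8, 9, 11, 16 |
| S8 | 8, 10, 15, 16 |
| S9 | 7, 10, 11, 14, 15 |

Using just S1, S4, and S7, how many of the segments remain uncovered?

Union of S1, S4, S7 = {6, 7, 8, 9, 10, 11, 12, 13, 16}.
Not covered: 5, 14, 15 — 3 segments.

3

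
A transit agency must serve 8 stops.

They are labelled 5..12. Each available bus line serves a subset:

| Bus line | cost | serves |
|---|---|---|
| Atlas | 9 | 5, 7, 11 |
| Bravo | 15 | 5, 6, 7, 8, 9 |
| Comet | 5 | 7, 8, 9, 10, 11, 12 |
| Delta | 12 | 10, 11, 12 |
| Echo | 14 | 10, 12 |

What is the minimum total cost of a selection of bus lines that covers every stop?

20

Bravo, Comet together cover every stop (Bravo ∪ Comet = {5, 6, 7, 8, 9, 10, 11, 12}); total cost 15 + 5 = 20.
No covering selection has total cost below 20.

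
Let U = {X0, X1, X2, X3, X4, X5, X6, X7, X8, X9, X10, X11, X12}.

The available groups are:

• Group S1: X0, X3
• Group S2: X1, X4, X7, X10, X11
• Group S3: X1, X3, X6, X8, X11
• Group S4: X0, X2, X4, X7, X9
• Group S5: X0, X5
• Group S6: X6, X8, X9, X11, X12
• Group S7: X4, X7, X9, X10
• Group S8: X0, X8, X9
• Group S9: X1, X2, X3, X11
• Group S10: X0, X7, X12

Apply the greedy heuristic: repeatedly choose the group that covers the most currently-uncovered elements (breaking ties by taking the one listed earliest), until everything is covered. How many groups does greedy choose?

5

Greedy: pick S2 (covers 5 new) → pick S6 (covers 4 new) → pick S1 (covers 2 new) → pick S4 (covers 1 new) → pick S5 (covers 1 new). Total picks: 5.
(The true minimum cover uses only 4 groups, so greedy is not optimal here.)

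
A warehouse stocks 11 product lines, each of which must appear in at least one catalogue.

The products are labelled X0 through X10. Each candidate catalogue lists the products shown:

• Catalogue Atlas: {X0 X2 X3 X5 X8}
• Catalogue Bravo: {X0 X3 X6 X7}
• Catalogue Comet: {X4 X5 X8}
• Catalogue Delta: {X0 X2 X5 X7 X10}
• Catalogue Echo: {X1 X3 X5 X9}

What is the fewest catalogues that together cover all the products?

4

Take {Bravo, Comet, Delta, Echo}. Their union is {X0, X1, X2, X3, X4, X5, X6, X7, X8, X9, X10}, which is all 11 products.
Only Bravo contains X6, so Bravo is forced; the remaining 7 products need at least 3 more catalogues (each remaining catalogue adds at most 3) — so at least 4 catalogues are needed, and 4 is optimal.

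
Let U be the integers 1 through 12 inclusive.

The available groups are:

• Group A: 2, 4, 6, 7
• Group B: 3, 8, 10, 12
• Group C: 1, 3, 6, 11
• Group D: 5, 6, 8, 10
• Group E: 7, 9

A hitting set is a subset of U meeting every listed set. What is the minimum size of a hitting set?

3

Take H = {6, 9, 10}. Each listed group contains at least one of these, so H is a hitting set of size 3.
No choice of 2 elements meets every group, so 3 is the minimum.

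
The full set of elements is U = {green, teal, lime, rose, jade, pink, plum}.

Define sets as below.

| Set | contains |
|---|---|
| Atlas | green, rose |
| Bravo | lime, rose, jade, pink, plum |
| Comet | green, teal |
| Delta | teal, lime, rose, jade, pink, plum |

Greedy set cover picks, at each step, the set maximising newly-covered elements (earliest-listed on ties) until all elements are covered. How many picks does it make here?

Greedy: pick Delta (covers 6 new) → pick Atlas (covers 1 new). Total picks: 2.

2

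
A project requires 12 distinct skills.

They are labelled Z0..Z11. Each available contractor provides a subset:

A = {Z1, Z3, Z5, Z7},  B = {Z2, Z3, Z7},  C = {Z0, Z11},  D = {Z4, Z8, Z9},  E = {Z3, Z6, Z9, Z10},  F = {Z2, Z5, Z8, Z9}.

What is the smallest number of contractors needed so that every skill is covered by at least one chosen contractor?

5

Take {A, C, D, E, F}. Their union is {Z0, Z1, Z2, Z3, Z4, Z5, Z6, Z7, Z8, Z9, Z10, Z11}, which is all 12 skills.
No 4 of the 6 contractors cover everything (all 15 combinations miss at least one skill), so 5 is optimal.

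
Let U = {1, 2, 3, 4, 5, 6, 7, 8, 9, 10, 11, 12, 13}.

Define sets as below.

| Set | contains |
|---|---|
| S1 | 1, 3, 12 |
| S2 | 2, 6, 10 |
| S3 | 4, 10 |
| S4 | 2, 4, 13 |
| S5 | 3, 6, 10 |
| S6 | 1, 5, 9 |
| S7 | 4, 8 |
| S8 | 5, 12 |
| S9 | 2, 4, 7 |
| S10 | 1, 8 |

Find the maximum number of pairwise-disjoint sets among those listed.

4

S4, S5, S8, S10 are pairwise disjoint (S4={2,4,13}; S5={3,6,10}; S8={5,12}; S10={1,8}).
Every remaining set overlaps one of these, and no 5 of the listed sets are pairwise disjoint, so 4 is the maximum.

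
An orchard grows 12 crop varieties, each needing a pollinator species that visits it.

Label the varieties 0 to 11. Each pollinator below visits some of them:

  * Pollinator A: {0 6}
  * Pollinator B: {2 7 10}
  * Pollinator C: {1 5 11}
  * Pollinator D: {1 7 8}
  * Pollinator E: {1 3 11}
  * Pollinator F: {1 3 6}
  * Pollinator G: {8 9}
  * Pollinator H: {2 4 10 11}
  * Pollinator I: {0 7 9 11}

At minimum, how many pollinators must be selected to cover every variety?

C and D and F and H and I together: C ∪ D ∪ F ∪ H ∪ I = {0, 1, 2, 3, 4, 5, 6, 7, 8, 9, 10, 11} — every variety is covered.
No 4 of the 9 pollinators cover everything (all 126 combinations miss at least one variety), so 5 is optimal.

5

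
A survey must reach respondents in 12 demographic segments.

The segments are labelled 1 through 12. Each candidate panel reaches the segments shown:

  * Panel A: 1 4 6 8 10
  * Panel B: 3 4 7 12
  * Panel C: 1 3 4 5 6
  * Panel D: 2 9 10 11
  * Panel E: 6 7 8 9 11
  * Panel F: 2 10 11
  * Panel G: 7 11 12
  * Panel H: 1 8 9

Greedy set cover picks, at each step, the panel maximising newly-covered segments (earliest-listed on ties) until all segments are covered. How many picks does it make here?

4

Greedy: pick A (covers 5 new) → pick B (covers 3 new) → pick D (covers 3 new) → pick C (covers 1 new). Total picks: 4.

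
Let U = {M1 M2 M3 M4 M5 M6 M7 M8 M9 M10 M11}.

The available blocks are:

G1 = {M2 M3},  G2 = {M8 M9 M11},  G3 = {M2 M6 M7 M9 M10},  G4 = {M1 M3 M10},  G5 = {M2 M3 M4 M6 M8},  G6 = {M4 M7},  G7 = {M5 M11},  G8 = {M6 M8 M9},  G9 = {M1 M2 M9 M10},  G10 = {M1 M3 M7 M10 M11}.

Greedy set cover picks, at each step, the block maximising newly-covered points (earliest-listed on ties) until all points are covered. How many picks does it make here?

Greedy: pick G3 (covers 5 new) → pick G5 (covers 3 new) → pick G7 (covers 2 new) → pick G4 (covers 1 new). Total picks: 4.

4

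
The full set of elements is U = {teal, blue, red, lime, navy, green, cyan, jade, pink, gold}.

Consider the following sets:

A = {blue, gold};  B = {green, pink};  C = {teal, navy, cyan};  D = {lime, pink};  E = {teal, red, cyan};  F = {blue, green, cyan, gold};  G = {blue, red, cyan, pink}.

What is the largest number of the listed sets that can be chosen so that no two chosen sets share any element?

3

A, D, E are pairwise disjoint (A={blue,gold}; D={lime,pink}; E={teal,red,cyan}).
Every remaining set overlaps one of these, and no 4 of the listed sets are pairwise disjoint, so 3 is the maximum.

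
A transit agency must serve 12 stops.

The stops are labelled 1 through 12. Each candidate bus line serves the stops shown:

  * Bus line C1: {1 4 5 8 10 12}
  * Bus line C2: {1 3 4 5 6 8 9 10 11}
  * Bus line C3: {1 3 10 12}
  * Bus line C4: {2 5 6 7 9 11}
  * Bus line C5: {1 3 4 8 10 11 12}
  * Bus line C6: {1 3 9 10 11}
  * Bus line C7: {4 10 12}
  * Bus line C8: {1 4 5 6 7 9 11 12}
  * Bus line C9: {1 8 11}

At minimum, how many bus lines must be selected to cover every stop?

Take {C4, C5}. Their union is {1, 2, 3, 4, 5, 6, 7, 8, 9, 10, 11, 12}, which is all 12 stops.
No single bus line has all 12 stops (the largest, C2, has 9), so 2 is optimal.

2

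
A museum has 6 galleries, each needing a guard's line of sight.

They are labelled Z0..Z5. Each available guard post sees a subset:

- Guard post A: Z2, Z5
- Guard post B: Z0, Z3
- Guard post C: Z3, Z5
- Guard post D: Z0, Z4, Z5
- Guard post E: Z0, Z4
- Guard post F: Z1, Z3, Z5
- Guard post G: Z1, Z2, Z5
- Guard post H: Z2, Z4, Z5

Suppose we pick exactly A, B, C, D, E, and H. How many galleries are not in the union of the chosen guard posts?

Union of A, B, C, D, E, H = {Z0, Z2, Z3, Z4, Z5}.
Not covered: Z1 — 1 gallery.

1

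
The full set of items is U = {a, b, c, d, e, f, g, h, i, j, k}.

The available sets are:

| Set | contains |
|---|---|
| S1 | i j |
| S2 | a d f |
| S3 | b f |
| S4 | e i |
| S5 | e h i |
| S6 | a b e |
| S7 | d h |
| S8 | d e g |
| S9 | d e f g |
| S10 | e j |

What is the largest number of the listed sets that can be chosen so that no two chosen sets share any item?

3

S1, S3, S8 are pairwise disjoint (S1={i,j}; S3={b,f}; S8={d,e,g}).
Every remaining set overlaps one of these, and no 4 of the listed sets are pairwise disjoint, so 3 is the maximum.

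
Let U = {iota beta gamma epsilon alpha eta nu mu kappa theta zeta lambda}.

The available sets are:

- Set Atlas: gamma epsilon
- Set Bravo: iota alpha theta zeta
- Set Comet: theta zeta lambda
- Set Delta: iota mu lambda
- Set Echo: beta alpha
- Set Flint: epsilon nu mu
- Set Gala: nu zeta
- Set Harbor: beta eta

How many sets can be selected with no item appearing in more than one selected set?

Atlas, Delta, Echo, Gala are pairwise disjoint (Atlas={gamma,epsilon}; Delta={iota,mu,lambda}; Echo={beta,alpha}; Gala={nu,zeta}).
Every remaining set overlaps one of these, and no 5 of the listed sets are pairwise disjoint, so 4 is the maximum.

4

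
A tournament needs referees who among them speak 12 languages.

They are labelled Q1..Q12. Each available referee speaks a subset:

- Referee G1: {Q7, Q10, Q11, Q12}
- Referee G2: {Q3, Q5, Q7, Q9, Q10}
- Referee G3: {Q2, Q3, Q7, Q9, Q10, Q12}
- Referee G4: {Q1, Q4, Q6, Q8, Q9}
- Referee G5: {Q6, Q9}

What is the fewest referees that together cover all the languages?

G1 and G2 and G3 and G4 together: G1 ∪ G2 ∪ G3 ∪ G4 = {Q1, Q2, Q3, Q4, Q5, Q6, Q7, Q8, Q9, Q10, Q11, Q12} — every language is covered.
No 3 of the 5 referees cover everything (all 10 combinations miss at least one language), so 4 is optimal.

4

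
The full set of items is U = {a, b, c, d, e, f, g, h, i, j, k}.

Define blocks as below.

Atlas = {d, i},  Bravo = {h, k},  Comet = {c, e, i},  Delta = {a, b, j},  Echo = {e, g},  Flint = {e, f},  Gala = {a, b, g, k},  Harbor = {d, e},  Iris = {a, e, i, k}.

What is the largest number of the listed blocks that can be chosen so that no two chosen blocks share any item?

Atlas, Bravo, Delta, Flint are pairwise disjoint (Atlas={d,i}; Bravo={h,k}; Delta={a,b,j}; Flint={e,f}).
Every remaining block overlaps one of these, and no 5 of the listed blocks are pairwise disjoint, so 4 is the maximum.

4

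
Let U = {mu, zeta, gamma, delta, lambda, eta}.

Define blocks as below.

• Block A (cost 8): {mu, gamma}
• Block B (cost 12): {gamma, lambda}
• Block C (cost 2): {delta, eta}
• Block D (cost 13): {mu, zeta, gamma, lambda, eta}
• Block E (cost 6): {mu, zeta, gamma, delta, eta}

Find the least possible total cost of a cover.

C, D together cover every point (C ∪ D = {mu, zeta, gamma, delta, lambda, eta}); total cost 2 + 13 = 15.
The greedy pick C, E, B costs 20; no covering selection beats 15.

15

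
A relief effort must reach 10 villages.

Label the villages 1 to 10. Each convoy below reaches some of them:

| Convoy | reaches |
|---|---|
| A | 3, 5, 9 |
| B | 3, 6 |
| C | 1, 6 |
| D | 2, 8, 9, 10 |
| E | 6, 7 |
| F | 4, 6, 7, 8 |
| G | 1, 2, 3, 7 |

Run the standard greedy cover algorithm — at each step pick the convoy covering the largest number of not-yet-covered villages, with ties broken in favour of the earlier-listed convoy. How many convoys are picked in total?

4

Greedy: pick D (covers 4 new) → pick F (covers 3 new) → pick A (covers 2 new) → pick C (covers 1 new). Total picks: 4.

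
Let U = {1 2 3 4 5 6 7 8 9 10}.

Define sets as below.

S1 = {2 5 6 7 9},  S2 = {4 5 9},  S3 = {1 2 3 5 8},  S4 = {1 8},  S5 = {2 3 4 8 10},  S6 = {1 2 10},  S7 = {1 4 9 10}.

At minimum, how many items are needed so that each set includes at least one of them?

H = {1, 4, 9} meets every set (each contains at least one member of H), and |H| = 3.
No choice of 2 items meets every set, so 3 is the minimum.

3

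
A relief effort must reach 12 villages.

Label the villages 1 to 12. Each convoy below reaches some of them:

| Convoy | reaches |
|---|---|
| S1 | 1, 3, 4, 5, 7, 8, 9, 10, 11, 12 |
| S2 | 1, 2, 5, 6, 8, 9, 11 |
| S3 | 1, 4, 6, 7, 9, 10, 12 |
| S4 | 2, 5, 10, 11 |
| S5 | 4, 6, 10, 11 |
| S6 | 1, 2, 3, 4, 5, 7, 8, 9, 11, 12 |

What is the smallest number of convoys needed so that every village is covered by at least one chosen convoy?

2

Take {S3, S6}. Their union is {1, 2, 3, 4, 5, 6, 7, 8, 9, 10, 11, 12}, which is all 12 villages.
No single convoy has all 12 villages (the largest, S1, has 10), so 2 is optimal.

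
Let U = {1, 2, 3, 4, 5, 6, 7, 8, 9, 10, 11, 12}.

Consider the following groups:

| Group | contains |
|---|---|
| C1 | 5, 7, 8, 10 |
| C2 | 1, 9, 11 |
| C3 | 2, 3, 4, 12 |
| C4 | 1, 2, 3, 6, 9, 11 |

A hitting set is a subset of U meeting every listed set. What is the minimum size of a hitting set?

3

The 3 points {1, 7, 12} hit every group.
The groups C1, C2, C3 are pairwise disjoint, so any hitting set needs a separate point for each — at least 3. Hence 3 is optimal.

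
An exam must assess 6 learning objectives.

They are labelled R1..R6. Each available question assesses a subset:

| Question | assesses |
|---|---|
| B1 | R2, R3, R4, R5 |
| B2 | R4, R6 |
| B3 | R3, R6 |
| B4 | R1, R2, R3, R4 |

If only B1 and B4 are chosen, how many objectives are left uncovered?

Union of B1, B4 = {R1, R2, R3, R4, R5}.
Not covered: R6 — 1 objective.

1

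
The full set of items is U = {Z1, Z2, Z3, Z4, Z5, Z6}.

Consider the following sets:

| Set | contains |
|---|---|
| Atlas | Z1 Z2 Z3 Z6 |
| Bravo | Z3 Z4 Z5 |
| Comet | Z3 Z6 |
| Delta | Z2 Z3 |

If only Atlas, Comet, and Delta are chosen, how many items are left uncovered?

2

Union of Atlas, Comet, Delta = {Z1, Z2, Z3, Z6}.
Not covered: Z4, Z5 — 2 items.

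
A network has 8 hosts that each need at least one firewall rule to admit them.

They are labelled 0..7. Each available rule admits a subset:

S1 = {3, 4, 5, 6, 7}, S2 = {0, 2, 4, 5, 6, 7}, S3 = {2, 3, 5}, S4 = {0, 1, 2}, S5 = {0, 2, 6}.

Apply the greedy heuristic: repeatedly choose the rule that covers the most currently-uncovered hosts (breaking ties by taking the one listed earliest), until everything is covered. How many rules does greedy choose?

3

Greedy: pick S2 (covers 6 new) → pick S1 (covers 1 new) → pick S4 (covers 1 new). Total picks: 3.
(The true minimum cover uses only 2 rules, so greedy is not optimal here.)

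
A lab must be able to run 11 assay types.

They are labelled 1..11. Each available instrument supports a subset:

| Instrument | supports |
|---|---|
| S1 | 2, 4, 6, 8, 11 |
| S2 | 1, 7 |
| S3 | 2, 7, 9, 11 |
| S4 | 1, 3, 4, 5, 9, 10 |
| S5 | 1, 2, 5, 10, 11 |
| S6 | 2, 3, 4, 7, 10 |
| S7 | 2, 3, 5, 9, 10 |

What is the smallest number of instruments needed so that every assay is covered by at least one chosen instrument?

3

S1 and S2 and S4 together: S1 ∪ S2 ∪ S4 = {1, 2, 3, 4, 5, 6, 7, 8, 9, 10, 11} — every assay is covered.
Only S1 contains 6, so S1 is forced; the remaining 6 assays need at least 2 more instruments (each remaining instrument adds at most 5) — so at least 3 instruments are needed, and 3 is optimal.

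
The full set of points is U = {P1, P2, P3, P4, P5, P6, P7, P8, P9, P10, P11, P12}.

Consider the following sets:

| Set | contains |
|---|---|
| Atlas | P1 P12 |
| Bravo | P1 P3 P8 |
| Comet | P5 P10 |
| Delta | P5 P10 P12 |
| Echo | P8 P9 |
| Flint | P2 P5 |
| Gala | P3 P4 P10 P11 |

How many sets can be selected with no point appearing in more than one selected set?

4

Atlas, Echo, Flint, Gala are pairwise disjoint (Atlas={P1,P12}; Echo={P8,P9}; Flint={P2,P5}; Gala={P3,P4,P10,P11}).
Every remaining set overlaps one of these, and no 5 of the listed sets are pairwise disjoint, so 4 is the maximum.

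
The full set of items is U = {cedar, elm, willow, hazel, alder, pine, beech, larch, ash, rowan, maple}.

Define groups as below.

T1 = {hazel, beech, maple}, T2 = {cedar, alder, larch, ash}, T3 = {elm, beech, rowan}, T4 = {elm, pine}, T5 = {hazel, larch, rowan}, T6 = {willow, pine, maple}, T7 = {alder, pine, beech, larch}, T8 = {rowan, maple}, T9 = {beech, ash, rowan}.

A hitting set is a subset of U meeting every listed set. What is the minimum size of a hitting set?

Take H = {hazel, alder, pine, rowan}. Each listed group contains at least one of these, so H is a hitting set of size 4.
No choice of 3 items meets every group, so 4 is the minimum.

4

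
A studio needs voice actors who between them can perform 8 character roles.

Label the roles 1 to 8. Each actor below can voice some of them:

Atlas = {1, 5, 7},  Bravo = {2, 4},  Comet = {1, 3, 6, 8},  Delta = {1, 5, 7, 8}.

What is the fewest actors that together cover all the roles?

Bravo and Comet and Delta together: Bravo ∪ Comet ∪ Delta = {1, 2, 3, 4, 5, 6, 7, 8} — every role is covered.
Only Bravo contains 2, so Bravo is forced; the remaining 6 roles need at least 2 more actors (each remaining actor adds at most 4) — so at least 3 actors are needed, and 3 is optimal.

3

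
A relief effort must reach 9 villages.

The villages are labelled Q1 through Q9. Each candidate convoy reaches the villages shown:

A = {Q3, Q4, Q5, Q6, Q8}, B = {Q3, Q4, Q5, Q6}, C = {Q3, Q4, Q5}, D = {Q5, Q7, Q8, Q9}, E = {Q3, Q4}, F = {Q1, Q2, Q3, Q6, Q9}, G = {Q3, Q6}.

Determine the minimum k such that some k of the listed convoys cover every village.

B and D and F together: B ∪ D ∪ F = {Q1, Q2, Q3, Q4, Q5, Q6, Q7, Q8, Q9} — every village is covered.
Only F contains Q1, so F is forced; the remaining 4 villages need at least 2 more convoys (each remaining convoy adds at most 3) — so at least 3 convoys are needed, and 3 is optimal.

3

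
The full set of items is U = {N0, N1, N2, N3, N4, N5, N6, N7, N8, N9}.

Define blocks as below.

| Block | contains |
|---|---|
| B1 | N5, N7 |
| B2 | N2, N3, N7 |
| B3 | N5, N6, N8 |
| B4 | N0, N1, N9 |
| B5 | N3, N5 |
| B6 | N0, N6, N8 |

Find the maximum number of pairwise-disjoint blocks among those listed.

3

B2, B3, B4 are pairwise disjoint (B2={N2,N3,N7}; B3={N5,N6,N8}; B4={N0,N1,N9}).
Every remaining block overlaps one of these, and no 4 of the listed blocks are pairwise disjoint, so 3 is the maximum.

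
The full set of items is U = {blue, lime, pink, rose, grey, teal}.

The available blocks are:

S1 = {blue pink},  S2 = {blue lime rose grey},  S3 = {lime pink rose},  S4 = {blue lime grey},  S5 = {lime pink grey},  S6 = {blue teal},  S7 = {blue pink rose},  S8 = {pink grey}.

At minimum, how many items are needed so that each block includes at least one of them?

The 2 items {blue, pink} hit every block.
The blocks S3, S6 are pairwise disjoint, so any hitting set needs a separate item for each — at least 2. Hence 2 is optimal.

2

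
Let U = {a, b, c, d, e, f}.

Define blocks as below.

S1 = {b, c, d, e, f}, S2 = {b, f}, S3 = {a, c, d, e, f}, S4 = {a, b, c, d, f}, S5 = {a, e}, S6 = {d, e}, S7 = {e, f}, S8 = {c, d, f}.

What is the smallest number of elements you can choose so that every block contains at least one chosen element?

2

H = {e, f} meets every block (each contains at least one member of H), and |H| = 2.
The blocks S2, S6 are pairwise disjoint, so any hitting set needs a separate element for each — at least 2. Hence 2 is optimal.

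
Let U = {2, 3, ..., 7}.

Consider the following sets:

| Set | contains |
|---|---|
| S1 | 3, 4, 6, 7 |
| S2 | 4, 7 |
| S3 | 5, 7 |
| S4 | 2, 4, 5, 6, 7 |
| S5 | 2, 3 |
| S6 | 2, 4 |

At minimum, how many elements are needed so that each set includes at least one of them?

2

The 2 elements {2, 7} hit every set.
The sets S3, S6 are pairwise disjoint, so any hitting set needs a separate element for each — at least 2. Hence 2 is optimal.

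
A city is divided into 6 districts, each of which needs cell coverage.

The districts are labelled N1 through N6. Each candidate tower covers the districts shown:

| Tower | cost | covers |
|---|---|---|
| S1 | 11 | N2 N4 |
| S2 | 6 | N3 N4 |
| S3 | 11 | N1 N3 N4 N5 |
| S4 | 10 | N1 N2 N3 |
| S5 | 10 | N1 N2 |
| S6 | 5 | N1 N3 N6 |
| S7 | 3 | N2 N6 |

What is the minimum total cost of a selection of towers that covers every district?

S3, S7 together cover every district (S3 ∪ S7 = {N1, N2, N3, N4, N5, N6}); total cost 11 + 3 = 14.
The greedy pick S7, S6, S3 costs 19; no covering selection beats 14.

14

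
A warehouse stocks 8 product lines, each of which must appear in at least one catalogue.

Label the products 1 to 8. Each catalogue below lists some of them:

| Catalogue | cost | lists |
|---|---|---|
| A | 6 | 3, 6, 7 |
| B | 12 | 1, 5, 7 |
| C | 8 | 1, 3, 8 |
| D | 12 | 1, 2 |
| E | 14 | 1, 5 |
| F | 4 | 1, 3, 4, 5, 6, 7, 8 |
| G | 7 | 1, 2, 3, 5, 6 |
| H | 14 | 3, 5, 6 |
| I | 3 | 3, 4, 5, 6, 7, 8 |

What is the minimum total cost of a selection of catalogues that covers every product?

G, I together cover every product (G ∪ I = {1, 2, 3, 4, 5, 6, 7, 8}); total cost 7 + 3 = 10.
No covering selection has total cost below 10.

10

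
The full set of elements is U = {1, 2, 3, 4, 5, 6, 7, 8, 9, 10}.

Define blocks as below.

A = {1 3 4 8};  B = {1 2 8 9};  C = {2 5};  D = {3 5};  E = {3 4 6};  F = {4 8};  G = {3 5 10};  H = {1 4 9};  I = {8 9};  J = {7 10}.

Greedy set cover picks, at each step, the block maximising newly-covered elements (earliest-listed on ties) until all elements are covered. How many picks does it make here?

Greedy: pick A (covers 4 new) → pick B (covers 2 new) → pick G (covers 2 new) → pick E (covers 1 new) → pick J (covers 1 new). Total picks: 5.
(The true minimum cover uses only 4 blocks, so greedy is not optimal here.)

5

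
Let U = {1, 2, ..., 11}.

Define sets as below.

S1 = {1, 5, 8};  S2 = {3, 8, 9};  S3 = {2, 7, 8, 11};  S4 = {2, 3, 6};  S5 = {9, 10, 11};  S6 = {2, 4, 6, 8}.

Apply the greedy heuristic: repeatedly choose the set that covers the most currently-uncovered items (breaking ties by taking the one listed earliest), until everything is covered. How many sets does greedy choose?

5

Greedy: pick S3 (covers 4 new) → pick S1 (covers 2 new) → pick S2 (covers 2 new) → pick S6 (covers 2 new) → pick S5 (covers 1 new). Total picks: 5.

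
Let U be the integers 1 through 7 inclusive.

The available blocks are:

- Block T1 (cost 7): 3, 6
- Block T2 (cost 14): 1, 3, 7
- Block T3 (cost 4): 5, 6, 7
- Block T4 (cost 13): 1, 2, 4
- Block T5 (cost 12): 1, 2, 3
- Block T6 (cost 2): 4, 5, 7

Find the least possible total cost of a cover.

T3, T5, T6 together cover every point (T3 ∪ T5 ∪ T6 = {1, 2, 3, 4, 5, 6, 7}); total cost 4 + 12 + 2 = 18.
The greedy pick T6, T1, T5 costs 21; no covering selection beats 18.

18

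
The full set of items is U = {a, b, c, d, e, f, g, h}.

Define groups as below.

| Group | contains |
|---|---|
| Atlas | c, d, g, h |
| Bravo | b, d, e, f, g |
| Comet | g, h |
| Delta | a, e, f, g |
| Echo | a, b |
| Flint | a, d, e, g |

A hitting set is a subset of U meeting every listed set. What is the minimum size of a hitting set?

2

The 2 items {a, g} hit every group.
The groups Atlas, Echo are pairwise disjoint, so any hitting set needs a separate item for each — at least 2. Hence 2 is optimal.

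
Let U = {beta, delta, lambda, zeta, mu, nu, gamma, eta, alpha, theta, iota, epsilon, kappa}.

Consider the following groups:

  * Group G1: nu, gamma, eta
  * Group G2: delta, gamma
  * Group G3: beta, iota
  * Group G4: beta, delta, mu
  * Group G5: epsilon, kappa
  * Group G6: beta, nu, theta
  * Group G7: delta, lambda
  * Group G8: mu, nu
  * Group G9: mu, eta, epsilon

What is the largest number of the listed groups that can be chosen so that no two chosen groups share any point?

4

G1, G3, G5, G7 are pairwise disjoint (G1={nu,gamma,eta}; G3={beta,iota}; G5={epsilon,kappa}; G7={delta,lambda}).
Every remaining group overlaps one of these, and no 5 of the listed groups are pairwise disjoint, so 4 is the maximum.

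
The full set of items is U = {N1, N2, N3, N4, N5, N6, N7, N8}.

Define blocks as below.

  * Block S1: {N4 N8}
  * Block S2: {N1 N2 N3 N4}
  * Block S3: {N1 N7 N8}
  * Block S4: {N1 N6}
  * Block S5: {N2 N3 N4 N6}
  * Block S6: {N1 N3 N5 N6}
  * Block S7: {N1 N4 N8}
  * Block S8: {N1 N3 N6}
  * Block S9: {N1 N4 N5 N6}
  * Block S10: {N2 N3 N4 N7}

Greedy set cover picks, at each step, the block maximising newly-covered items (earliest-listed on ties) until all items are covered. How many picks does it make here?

3

Greedy: pick S2 (covers 4 new) → pick S3 (covers 2 new) → pick S6 (covers 2 new). Total picks: 3.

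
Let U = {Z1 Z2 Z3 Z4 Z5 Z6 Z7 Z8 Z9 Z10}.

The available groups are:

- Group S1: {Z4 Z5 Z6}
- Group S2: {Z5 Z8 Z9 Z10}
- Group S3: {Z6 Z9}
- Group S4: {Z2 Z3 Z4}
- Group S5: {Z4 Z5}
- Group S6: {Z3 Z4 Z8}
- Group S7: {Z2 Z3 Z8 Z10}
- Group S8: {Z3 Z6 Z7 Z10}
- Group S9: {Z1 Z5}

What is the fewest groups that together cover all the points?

4

S2, S4, S8, and S9 cover everything between them: the union {Z1, Z2, Z3, Z4, Z5, Z6, Z7, Z8, Z9, Z10} is all of U.
No 3 of the 9 groups cover everything (all 84 combinations miss at least one point), so 4 is optimal.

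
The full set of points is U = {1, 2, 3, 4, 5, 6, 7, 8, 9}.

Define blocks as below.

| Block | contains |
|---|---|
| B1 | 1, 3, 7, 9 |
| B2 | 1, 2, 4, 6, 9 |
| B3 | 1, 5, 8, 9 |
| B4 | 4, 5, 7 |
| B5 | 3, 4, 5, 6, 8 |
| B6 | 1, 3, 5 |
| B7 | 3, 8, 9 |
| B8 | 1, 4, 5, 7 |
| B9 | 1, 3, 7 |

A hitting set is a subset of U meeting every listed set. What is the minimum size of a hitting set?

3

The 3 points {3, 5, 9} hit every block.
No choice of 2 points meets every block, so 3 is the minimum.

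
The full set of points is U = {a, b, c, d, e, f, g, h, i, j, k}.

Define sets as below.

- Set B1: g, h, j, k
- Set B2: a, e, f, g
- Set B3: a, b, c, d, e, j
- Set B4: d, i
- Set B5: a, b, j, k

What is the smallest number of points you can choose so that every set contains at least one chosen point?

3

T = {a, i, k} meets every set (each contains at least one member of T), and |T| = 3.
No choice of 2 points meets every set, so 3 is the minimum.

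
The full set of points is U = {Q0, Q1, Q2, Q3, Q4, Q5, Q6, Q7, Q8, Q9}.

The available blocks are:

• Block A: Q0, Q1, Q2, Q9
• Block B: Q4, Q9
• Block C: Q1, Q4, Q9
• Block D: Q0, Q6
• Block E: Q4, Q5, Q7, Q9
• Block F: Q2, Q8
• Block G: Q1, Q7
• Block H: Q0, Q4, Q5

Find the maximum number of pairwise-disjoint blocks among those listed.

B, D, F, G are pairwise disjoint (B={Q4,Q9}; D={Q0,Q6}; F={Q2,Q8}; G={Q1,Q7}).
Every remaining block overlaps one of these, and no 5 of the listed blocks are pairwise disjoint, so 4 is the maximum.

4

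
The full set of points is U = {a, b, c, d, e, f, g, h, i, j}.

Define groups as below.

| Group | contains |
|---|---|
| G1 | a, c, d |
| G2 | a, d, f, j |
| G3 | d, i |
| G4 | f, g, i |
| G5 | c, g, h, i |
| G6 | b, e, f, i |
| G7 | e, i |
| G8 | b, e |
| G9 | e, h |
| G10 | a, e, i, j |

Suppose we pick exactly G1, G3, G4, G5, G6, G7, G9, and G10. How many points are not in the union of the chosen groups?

0

Union of G1, G3, G4, G5, G6, G7, G9, G10 = {a, b, c, d, e, f, g, h, i, j} — that's every point, so 0 are uncovered.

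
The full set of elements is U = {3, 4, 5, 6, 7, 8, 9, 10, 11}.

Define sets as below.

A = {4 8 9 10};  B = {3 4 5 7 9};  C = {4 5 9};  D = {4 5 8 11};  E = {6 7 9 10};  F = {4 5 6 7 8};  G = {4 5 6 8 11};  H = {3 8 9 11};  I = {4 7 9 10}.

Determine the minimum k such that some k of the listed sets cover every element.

3

Take {E, G, H}. Their union is {3, 4, 5, 6, 7, 8, 9, 10, 11}, which is all 9 elements.
No 2 of the 9 sets cover everything (all 36 combinations miss at least one element), so 3 is optimal.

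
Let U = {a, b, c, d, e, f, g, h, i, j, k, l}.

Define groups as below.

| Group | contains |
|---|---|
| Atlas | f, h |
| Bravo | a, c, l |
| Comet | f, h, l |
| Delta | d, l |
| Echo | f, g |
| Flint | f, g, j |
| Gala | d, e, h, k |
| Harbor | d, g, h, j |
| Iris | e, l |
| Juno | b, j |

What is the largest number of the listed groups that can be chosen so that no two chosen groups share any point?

Bravo, Echo, Gala, Juno are pairwise disjoint (Bravo={a,c,l}; Echo={f,g}; Gala={d,e,h,k}; Juno={b,j}).
Every remaining group overlaps one of these, and no 5 of the listed groups are pairwise disjoint, so 4 is the maximum.

4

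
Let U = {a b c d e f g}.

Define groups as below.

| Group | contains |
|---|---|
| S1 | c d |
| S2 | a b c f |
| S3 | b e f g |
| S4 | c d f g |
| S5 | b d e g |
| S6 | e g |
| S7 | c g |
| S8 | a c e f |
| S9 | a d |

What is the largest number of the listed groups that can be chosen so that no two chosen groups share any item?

S7, S9 are pairwise disjoint (S7={c,g}; S9={a,d}).
Every remaining group overlaps one of these, and no 3 of the listed groups are pairwise disjoint, so 2 is the maximum.

2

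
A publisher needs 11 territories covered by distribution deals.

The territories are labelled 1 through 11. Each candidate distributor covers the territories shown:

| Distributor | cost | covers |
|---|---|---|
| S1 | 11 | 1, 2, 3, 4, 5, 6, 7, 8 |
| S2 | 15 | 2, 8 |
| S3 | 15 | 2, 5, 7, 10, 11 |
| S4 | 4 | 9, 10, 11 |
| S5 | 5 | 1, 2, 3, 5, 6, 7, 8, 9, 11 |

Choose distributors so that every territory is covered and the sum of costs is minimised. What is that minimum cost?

S1, S4 together cover every territory (S1 ∪ S4 = {1, 2, 3, 4, 5, 6, 7, 8, 9, 10, 11}); total cost 11 + 4 = 15.
The greedy pick S5, S4, S1 costs 20; no covering selection beats 15.

15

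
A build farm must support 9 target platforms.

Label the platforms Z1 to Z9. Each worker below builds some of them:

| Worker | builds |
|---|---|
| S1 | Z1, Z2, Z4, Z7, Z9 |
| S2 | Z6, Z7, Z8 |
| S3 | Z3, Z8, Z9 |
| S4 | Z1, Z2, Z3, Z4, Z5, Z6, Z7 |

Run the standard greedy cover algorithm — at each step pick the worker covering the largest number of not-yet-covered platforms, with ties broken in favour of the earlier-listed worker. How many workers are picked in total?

2

Greedy: pick S4 (covers 7 new) → pick S3 (covers 2 new). Total picks: 2.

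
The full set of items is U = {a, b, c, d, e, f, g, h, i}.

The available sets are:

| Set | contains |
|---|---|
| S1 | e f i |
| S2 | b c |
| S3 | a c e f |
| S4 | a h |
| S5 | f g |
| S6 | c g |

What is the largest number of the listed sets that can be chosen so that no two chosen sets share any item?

3

S2, S4, S5 are pairwise disjoint (S2={b,c}; S4={a,h}; S5={f,g}).
Every remaining set overlaps one of these, and no 4 of the listed sets are pairwise disjoint, so 3 is the maximum.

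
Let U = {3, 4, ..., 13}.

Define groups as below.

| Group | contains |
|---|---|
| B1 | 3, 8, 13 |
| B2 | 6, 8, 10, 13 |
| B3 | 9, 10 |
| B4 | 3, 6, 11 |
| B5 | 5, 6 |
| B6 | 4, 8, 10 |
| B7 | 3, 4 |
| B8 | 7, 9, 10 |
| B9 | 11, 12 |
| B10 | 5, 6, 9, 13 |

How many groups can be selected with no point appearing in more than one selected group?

B3, B5, B7, B9 are pairwise disjoint (B3={9,10}; B5={5,6}; B7={3,4}; B9={11,12}).
Every remaining group overlaps one of these, and no 5 of the listed groups are pairwise disjoint, so 4 is the maximum.

4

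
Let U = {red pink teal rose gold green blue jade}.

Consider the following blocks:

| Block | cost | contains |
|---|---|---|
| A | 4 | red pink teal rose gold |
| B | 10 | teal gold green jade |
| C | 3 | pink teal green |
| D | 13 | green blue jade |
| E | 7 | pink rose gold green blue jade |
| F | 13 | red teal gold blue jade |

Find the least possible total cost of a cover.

11

A, E together cover every element (A ∪ E = {red, pink, teal, rose, gold, green, blue, jade}); total cost 4 + 7 = 11.
No covering selection has total cost below 11.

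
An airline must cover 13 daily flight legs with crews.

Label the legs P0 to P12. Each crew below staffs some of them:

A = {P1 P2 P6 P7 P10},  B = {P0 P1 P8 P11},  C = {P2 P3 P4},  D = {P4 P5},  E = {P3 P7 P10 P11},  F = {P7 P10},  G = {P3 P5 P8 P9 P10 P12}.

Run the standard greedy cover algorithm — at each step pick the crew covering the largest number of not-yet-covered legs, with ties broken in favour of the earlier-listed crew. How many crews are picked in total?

4

Greedy: pick G (covers 6 new) → pick A (covers 4 new) → pick B (covers 2 new) → pick C (covers 1 new). Total picks: 4.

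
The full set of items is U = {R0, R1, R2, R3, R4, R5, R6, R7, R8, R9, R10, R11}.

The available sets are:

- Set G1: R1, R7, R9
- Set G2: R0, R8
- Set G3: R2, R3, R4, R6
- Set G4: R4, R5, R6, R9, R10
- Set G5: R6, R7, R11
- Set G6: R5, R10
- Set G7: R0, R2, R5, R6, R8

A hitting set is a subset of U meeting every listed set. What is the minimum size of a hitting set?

4

H = {R0, R3, R7, R10} meets every set (each contains at least one member of H), and |H| = 4.
The sets G1, G2, G3, G6 are pairwise disjoint, so any hitting set needs a separate item for each — at least 4. Hence 4 is optimal.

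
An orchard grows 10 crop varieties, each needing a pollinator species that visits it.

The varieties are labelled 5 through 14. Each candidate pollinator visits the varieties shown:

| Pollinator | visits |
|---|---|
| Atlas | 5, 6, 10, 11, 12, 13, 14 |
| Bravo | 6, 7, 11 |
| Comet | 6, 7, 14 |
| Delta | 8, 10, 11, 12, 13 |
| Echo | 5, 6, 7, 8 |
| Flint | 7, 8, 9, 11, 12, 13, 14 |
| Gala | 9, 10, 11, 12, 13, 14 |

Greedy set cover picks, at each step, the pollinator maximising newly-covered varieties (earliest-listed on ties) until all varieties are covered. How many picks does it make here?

Greedy: pick Atlas (covers 7 new) → pick Flint (covers 3 new). Total picks: 2.

2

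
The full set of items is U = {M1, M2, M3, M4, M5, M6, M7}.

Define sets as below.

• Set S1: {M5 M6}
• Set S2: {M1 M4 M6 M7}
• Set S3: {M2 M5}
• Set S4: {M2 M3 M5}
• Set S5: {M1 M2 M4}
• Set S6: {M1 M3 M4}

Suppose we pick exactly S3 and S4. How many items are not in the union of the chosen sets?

Union of S3, S4 = {M2, M3, M5}.
Not covered: M1, M4, M6, M7 — 4 items.

4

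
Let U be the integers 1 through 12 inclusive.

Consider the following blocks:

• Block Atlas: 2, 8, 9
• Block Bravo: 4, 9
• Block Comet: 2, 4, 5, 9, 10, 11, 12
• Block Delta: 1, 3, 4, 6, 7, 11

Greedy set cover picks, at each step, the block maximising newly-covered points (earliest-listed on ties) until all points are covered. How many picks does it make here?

Greedy: pick Comet (covers 7 new) → pick Delta (covers 4 new) → pick Atlas (covers 1 new). Total picks: 3.

3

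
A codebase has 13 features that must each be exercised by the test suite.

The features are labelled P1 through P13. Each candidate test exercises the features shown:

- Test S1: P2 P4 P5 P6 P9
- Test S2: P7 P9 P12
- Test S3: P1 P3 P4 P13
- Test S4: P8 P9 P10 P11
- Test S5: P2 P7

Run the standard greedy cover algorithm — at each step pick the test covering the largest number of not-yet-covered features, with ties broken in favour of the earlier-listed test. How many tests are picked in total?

Greedy: pick S1 (covers 5 new) → pick S3 (covers 3 new) → pick S4 (covers 3 new) → pick S2 (covers 2 new). Total picks: 4.

4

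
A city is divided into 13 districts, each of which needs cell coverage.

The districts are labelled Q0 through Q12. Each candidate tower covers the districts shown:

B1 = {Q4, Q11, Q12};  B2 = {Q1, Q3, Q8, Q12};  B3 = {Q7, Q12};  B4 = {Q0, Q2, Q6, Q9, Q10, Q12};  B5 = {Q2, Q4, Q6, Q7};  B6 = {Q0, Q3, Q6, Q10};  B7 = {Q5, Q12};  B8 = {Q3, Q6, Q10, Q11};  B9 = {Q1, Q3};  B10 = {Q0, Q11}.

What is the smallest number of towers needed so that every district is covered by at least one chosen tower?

Take {B2, B4, B5, B7, B8}. Their union is {Q0, Q1, Q2, Q3, Q4, Q5, Q6, Q7, Q8, Q9, Q10, Q11, Q12}, which is all 13 districts.
No 4 of the 10 towers cover everything (all 210 combinations miss at least one district), so 5 is optimal.

5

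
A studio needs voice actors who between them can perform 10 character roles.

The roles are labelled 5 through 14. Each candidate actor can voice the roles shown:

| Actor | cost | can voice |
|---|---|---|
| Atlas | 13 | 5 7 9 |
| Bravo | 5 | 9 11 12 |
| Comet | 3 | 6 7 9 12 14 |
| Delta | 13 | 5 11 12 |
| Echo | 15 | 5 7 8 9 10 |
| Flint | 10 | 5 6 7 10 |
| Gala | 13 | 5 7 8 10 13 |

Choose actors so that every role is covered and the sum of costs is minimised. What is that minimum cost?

21

Bravo, Comet, Gala together cover every role (Bravo ∪ Comet ∪ Gala = {5, 6, 7, 8, 9, 10, 11, 12, 13, 14}); total cost 5 + 3 + 13 = 21.
No covering selection has total cost below 21.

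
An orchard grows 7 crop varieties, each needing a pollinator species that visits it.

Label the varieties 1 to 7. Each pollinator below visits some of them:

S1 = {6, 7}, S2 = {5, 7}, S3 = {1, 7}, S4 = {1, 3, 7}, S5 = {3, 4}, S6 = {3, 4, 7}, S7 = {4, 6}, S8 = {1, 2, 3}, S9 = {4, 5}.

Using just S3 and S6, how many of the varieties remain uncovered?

Union of S3, S6 = {1, 3, 4, 7}.
Not covered: 2, 5, 6 — 3 varieties.

3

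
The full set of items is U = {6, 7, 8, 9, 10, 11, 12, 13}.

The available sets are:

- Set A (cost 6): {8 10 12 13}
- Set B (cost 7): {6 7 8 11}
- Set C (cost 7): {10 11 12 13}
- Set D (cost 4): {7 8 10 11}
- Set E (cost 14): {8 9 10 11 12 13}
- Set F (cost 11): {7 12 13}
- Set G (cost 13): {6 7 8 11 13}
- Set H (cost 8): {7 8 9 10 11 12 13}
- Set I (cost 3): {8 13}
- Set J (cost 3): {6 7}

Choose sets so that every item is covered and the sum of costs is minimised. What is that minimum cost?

H, J together cover every item (H ∪ J = {6, 7, 8, 9, 10, 11, 12, 13}); total cost 8 + 3 = 11.
The greedy pick D, H, J costs 15; no covering selection beats 11.

11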